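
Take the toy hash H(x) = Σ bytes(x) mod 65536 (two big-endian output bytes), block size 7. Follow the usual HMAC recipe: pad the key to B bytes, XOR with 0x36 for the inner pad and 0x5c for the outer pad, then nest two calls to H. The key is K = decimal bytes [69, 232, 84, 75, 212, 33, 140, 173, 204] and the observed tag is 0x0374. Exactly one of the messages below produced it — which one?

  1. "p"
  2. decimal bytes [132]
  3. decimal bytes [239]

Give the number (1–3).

Key decimal bytes [69, 232, 84, 75, 212, 33, 140, 173, 204] = 45 e8 54 4b d4 21 8c ad cc is 9 bytes > B = 7, so hash it first: H(key) = 04 c6, then zero-pad to 7 bytes: K' = 04 c6 00 00 00 00 00.
K' ⊕ ipad = 32 f0 36 36 36 36 36; K' ⊕ opad = 58 9a 5c 5c 5c 5c 5c.
m1: inner = H(32 f0 36 36 36 36 36 70) = 02 a0; tag = H(58 9a 5c 5c 5c 5c 5c 02 a0) = 0360
m2: inner = H(32 f0 36 36 36 36 36 84) = 02 b4; tag = H(58 9a 5c 5c 5c 5c 5c 02 b4) = 0374 ← matches
m3: inner = H(32 f0 36 36 36 36 36 ef) = 03 1f; tag = H(58 9a 5c 5c 5c 5c 5c 03 1f) = 02e0

2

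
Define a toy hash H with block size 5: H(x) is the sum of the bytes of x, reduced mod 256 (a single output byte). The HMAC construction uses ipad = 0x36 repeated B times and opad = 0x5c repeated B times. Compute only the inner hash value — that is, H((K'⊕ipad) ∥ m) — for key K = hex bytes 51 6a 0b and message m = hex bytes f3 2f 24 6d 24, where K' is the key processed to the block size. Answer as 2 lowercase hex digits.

Key hex bytes 51 6a 0b is 3 bytes ≤ B = 5; zero-pad to 5 bytes: K' = 51 6a 0b 00 00.
K' ⊕ ipad = 67 5c 3d 36 36.
Inner input = 67 5c 3d 36 36 ∥ f3 2f 24 6d 24.
Inner hash: sum = 103+92+61+54+54+243+47+36+109+36 = 835; mod 256 = 67 → 43.

43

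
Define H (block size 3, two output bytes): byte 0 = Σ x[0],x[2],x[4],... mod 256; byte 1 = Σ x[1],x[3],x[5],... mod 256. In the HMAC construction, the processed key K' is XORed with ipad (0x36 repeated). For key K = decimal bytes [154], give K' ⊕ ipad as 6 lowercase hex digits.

ac3636

Key decimal bytes [154] = 9a is 1 byte ≤ B = 3; zero-pad to 3 bytes: K' = 9a 00 00.
XOR each byte with 0x36: 9a⊕36=ac, 00⊕36=36, 00⊕36=36.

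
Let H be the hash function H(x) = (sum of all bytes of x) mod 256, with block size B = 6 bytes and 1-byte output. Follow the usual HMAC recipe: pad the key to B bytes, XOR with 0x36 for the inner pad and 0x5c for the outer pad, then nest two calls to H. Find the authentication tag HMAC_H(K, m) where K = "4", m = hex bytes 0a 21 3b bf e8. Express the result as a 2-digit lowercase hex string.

51

Key "4" = 34 is 1 byte ≤ B = 6; zero-pad to 6 bytes: K' = 34 00 00 00 00 00.
K' ⊕ ipad = 02 36 36 36 36 36.  K' ⊕ opad = 68 5c 5c 5c 5c 5c.
Inner input = (K'⊕ipad) ∥ m = 02 36 36 36 36 36 ∥ 0a 21 3b bf e8.
Inner hash: sum = 2+54+54+54+54+54+10+33+59+191+232 = 797; mod 256 = 29 → 1d.
Outer input = (K'⊕opad) ∥ inner = 68 5c 5c 5c 5c 5c ∥ 1d.
Outer hash (tag): sum = 104+92+92+92+92+92+29 = 593; mod 256 = 81 → 51.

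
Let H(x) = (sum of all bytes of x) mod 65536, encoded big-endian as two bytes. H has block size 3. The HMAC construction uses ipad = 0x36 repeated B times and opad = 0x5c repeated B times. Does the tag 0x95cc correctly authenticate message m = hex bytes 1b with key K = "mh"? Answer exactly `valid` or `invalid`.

invalid

Key "mh" = 6d 68 is 2 bytes ≤ B = 3; zero-pad to 3 bytes: K' = 6d 68 00.
K' ⊕ ipad = 5b 5e 36; K' ⊕ opad = 31 34 5c.
Inner hash: sum = 91+94+54+27 = 266 → 01 0a.
Outer hash (recomputed tag): sum = 49+52+92+1+10 = 204 → 00 cc.
Recomputed tag = 00cc; claimed = 95cc → mismatch.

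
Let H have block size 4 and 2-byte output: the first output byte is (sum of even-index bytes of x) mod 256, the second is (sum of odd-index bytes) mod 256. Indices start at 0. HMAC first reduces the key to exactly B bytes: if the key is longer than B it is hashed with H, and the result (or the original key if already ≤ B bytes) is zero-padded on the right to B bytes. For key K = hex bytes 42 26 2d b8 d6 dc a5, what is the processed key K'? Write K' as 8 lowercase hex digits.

eaba0000

|K| = 7 > B = 4, so first hash the key.
H(K): even-index sum = 490 mod 256 = 234; odd-index sum = 442 mod 256 = 186 → ea ba.
Zero-pad H(K) = ea ba to 4 bytes: K' = ea ba 00 00.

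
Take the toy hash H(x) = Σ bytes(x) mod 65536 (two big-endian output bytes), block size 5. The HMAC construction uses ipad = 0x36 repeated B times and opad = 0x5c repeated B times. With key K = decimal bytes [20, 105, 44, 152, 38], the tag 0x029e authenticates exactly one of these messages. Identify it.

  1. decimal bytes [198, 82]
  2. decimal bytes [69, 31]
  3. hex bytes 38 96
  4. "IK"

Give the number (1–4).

Key decimal bytes [20, 105, 44, 152, 38] = 14 69 2c 98 26 is exactly B = 5 bytes: K' = 14 69 2c 98 26.
K' ⊕ ipad = 22 5f 1a ae 10; K' ⊕ opad = 48 35 70 c4 7a.
m1: inner = H(22 5f 1a ae 10 c6 52) = 02 71; tag = H(48 35 70 c4 7a 02 71) = 029e ← matches
m2: inner = H(22 5f 1a ae 10 45 1f) = 01 bd; tag = H(48 35 70 c4 7a 01 bd) = 02e9
m3: inner = H(22 5f 1a ae 10 38 96) = 02 27; tag = H(48 35 70 c4 7a 02 27) = 0254
m4: inner = H(22 5f 1a ae 10 49 4b) = 01 ed; tag = H(48 35 70 c4 7a 01 ed) = 0319

1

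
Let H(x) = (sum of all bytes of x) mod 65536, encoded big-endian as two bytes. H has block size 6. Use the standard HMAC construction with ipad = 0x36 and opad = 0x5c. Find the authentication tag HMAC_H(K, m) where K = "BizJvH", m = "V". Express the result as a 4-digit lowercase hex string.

017e

Key "BizJvH" = 42 69 7a 4a 76 48 is exactly B = 6 bytes: K' = 42 69 7a 4a 76 48.
K' ⊕ ipad = 74 5f 4c 7c 40 7e.  K' ⊕ opad = 1e 35 26 16 2a 14.
Inner input = (K'⊕ipad) ∥ m = 74 5f 4c 7c 40 7e ∥ 56.
Inner hash: sum = 116+95+76+124+64+126+86 = 687 → 02 af.
Outer input = (K'⊕opad) ∥ inner = 1e 35 26 16 2a 14 ∥ 02 af.
Outer hash (tag): sum = 30+53+38+22+42+20+2+175 = 382 → 01 7e.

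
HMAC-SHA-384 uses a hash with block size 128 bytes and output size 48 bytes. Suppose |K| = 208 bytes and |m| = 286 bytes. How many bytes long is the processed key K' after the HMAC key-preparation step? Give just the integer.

Key is 208 > 128 bytes, so it is hashed to 48 bytes then zero-padded to 128: |K'| = 128.

128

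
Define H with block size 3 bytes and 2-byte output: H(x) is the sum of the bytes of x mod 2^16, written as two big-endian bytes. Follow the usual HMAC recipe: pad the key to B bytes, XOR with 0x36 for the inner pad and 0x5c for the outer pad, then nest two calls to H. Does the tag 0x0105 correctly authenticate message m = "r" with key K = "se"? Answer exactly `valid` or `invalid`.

valid

Key "se" = 73 65 is 2 bytes ≤ B = 3; zero-pad to 3 bytes: K' = 73 65 00.
K' ⊕ ipad = 45 53 36; K' ⊕ opad = 2f 39 5c.
Inner hash: sum = 69+83+54+114 = 320 → 01 40.
Outer hash (recomputed tag): sum = 47+57+92+1+64 = 261 → 01 05.
Recomputed tag = 0105; claimed = 0105 → match.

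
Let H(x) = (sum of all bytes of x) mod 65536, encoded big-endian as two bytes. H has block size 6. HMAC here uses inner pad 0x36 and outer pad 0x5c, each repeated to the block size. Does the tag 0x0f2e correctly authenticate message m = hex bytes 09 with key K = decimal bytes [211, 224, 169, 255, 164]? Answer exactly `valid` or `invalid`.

invalid

Key decimal bytes [211, 224, 169, 255, 164] = d3 e0 a9 ff a4 is 5 bytes ≤ B = 6; zero-pad to 6 bytes: K' = d3 e0 a9 ff a4 00.
K' ⊕ ipad = e5 d6 9f c9 92 36; K' ⊕ opad = 8f bc f5 a3 f8 5c.
Inner hash: sum = 229+214+159+201+146+54+9 = 1012 → 03 f4.
Outer hash (recomputed tag): sum = 143+188+245+163+248+92+3+244 = 1326 → 05 2e.
Recomputed tag = 052e; claimed = 0f2e → mismatch.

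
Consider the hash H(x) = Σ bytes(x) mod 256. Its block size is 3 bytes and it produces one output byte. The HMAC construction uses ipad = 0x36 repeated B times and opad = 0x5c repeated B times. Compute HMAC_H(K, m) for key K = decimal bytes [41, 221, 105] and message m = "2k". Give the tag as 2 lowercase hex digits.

31

Key decimal bytes [41, 221, 105] = 29 dd 69 is exactly B = 3 bytes: K' = 29 dd 69.
K' ⊕ ipad = 1f eb 5f.  K' ⊕ opad = 75 81 35.
Inner input = (K'⊕ipad) ∥ m = 1f eb 5f ∥ 32 6b.
Inner hash: sum = 31+235+95+50+107 = 518; mod 256 = 6 → 06.
Outer input = (K'⊕opad) ∥ inner = 75 81 35 ∥ 06.
Outer hash (tag): sum = 117+129+53+6 = 305; mod 256 = 49 → 31.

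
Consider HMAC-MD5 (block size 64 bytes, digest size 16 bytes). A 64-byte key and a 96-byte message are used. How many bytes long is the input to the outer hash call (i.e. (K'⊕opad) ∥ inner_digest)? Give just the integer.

80

Key is 64 ≤ 64 bytes, zero-padded: |K'| = 64.
Outer input = (K'⊕opad) ∥ H(inner) → 64 + 16 = 80 bytes.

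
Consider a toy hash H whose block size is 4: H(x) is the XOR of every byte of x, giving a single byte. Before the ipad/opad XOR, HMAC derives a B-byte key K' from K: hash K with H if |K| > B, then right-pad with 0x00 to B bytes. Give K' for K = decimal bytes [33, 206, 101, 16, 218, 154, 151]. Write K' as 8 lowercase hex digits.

|K| = 7 > B = 4, so first hash the key.
H(K): XOR 21⊕ce⊕65⊕10⊕da⊕9a⊕97 = 4d.
Zero-pad H(K) = 4d to 4 bytes: K' = 4d 00 00 00.

4d000000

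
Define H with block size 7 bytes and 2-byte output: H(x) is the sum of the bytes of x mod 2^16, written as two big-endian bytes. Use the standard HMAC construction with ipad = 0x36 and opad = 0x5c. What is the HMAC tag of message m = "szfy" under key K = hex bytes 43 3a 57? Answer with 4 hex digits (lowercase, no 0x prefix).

Key hex bytes 43 3a 57 is 3 bytes ≤ B = 7; zero-pad to 7 bytes: K' = 43 3a 57 00 00 00 00.
K' ⊕ ipad = 75 0c 61 36 36 36 36.  K' ⊕ opad = 1f 66 0b 5c 5c 5c 5c.
Inner input = (K'⊕ipad) ∥ m = 75 0c 61 36 36 36 36 ∥ 73 7a 66 79.
Inner hash: sum = 117+12+97+54+54+54+54+115+122+102+121 = 902 → 03 86.
Outer input = (K'⊕opad) ∥ inner = 1f 66 0b 5c 5c 5c 5c ∥ 03 86.
Outer hash (tag): sum = 31+102+11+92+92+92+92+3+134 = 649 → 02 89.

0289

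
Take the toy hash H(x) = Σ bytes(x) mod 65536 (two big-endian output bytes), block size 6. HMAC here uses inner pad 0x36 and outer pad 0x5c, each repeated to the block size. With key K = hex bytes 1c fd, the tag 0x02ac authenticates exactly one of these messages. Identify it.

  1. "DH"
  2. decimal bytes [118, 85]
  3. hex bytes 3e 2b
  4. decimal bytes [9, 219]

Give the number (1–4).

Key hex bytes 1c fd is 2 bytes ≤ B = 6; zero-pad to 6 bytes: K' = 1c fd 00 00 00 00.
K' ⊕ ipad = 2a cb 36 36 36 36; K' ⊕ opad = 40 a1 5c 5c 5c 5c.
m1: inner = H(2a cb 36 36 36 36 44 48) = 02 59; tag = H(40 a1 5c 5c 5c 5c 02 59) = 02ac ← matches
m2: inner = H(2a cb 36 36 36 36 76 55) = 02 98; tag = H(40 a1 5c 5c 5c 5c 02 98) = 02eb
m3: inner = H(2a cb 36 36 36 36 3e 2b) = 02 36; tag = H(40 a1 5c 5c 5c 5c 02 36) = 0289
m4: inner = H(2a cb 36 36 36 36 09 db) = 02 b1; tag = H(40 a1 5c 5c 5c 5c 02 b1) = 0304

1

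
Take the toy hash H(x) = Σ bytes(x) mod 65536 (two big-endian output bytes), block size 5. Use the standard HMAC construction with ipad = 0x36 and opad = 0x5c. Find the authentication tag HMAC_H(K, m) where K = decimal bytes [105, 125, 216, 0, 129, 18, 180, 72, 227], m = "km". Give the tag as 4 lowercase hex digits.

028b

Key decimal bytes [105, 125, 216, 0, 129, 18, 180, 72, 227] = 69 7d d8 00 81 12 b4 48 e3 is 9 bytes > B = 5, so hash it first: H(key) = 04 30, then zero-pad to 5 bytes: K' = 04 30 00 00 00.
K' ⊕ ipad = 32 06 36 36 36.  K' ⊕ opad = 58 6c 5c 5c 5c.
Inner input = (K'⊕ipad) ∥ m = 32 06 36 36 36 ∥ 6b 6d.
Inner hash: sum = 50+6+54+54+54+107+109 = 434 → 01 b2.
Outer input = (K'⊕opad) ∥ inner = 58 6c 5c 5c 5c ∥ 01 b2.
Outer hash (tag): sum = 88+108+92+92+92+1+178 = 651 → 02 8b.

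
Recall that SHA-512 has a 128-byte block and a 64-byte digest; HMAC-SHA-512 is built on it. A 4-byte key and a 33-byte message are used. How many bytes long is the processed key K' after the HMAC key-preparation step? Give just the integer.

128

Key is 4 ≤ 128 bytes, zero-padded: |K'| = 128.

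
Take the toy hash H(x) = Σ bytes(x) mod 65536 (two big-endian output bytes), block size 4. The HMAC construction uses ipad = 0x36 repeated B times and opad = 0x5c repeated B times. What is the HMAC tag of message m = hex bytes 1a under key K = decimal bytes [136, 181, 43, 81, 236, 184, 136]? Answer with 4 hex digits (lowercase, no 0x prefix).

025f

Key decimal bytes [136, 181, 43, 81, 236, 184, 136] = 88 b5 2b 51 ec b8 88 is 7 bytes > B = 4, so hash it first: H(key) = 03 e5, then zero-pad to 4 bytes: K' = 03 e5 00 00.
K' ⊕ ipad = 35 d3 36 36.  K' ⊕ opad = 5f b9 5c 5c.
Inner input = (K'⊕ipad) ∥ m = 35 d3 36 36 ∥ 1a.
Inner hash: sum = 53+211+54+54+26 = 398 → 01 8e.
Outer input = (K'⊕opad) ∥ inner = 5f b9 5c 5c ∥ 01 8e.
Outer hash (tag): sum = 95+185+92+92+1+142 = 607 → 02 5f.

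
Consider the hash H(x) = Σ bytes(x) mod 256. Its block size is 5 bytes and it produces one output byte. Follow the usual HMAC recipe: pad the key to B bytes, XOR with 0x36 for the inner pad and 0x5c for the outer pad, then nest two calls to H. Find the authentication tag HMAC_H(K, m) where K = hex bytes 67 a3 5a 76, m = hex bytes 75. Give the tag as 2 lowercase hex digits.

Key hex bytes 67 a3 5a 76 is 4 bytes ≤ B = 5; zero-pad to 5 bytes: K' = 67 a3 5a 76 00.
K' ⊕ ipad = 51 95 6c 40 36.  K' ⊕ opad = 3b ff 06 2a 5c.
Inner input = (K'⊕ipad) ∥ m = 51 95 6c 40 36 ∥ 75.
Inner hash: sum = 81+149+108+64+54+117 = 573; mod 256 = 61 → 3d.
Outer input = (K'⊕opad) ∥ inner = 3b ff 06 2a 5c ∥ 3d.
Outer hash (tag): sum = 59+255+6+42+92+61 = 515; mod 256 = 3 → 03.

03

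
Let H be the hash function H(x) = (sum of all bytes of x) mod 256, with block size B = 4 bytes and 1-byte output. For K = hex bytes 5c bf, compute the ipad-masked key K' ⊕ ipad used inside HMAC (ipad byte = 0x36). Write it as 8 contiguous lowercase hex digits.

6a893636

Key hex bytes 5c bf is 2 bytes ≤ B = 4; zero-pad to 4 bytes: K' = 5c bf 00 00.
XOR each byte with 0x36: 5c⊕36=6a, bf⊕36=89, 00⊕36=36, 00⊕36=36.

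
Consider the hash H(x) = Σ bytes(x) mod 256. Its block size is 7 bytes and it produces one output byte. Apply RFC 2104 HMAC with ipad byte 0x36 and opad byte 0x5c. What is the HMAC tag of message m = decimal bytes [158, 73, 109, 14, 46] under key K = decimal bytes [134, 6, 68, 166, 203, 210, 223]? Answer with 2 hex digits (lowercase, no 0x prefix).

Key decimal bytes [134, 6, 68, 166, 203, 210, 223] = 86 06 44 a6 cb d2 df is exactly B = 7 bytes: K' = 86 06 44 a6 cb d2 df.
K' ⊕ ipad = b0 30 72 90 fd e4 e9.  K' ⊕ opad = da 5a 18 fa 97 8e 83.
Inner input = (K'⊕ipad) ∥ m = b0 30 72 90 fd e4 e9 ∥ 9e 49 6d 0e 2e.
Inner hash: sum = 176+48+114+144+253+228+233+158+73+109+14+46 = 1596; mod 256 = 60 → 3c.
Outer input = (K'⊕opad) ∥ inner = da 5a 18 fa 97 8e 83 ∥ 3c.
Outer hash (tag): sum = 218+90+24+250+151+142+131+60 = 1066; mod 256 = 42 → 2a.

2a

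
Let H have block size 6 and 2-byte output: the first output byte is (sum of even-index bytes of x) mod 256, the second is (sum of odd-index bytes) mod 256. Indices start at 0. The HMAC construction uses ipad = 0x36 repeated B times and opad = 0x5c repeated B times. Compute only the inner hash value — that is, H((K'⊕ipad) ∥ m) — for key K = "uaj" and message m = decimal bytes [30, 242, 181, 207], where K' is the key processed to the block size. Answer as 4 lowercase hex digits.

a884

Key "uaj" = 75 61 6a is 3 bytes ≤ B = 6; zero-pad to 6 bytes: K' = 75 61 6a 00 00 00.
K' ⊕ ipad = 43 57 5c 36 36 36.
Inner input = 43 57 5c 36 36 36 ∥ 1e f2 b5 cf.
Inner hash: even-index sum = 424 mod 256 = 168; odd-index sum = 644 mod 256 = 132 → a8 84.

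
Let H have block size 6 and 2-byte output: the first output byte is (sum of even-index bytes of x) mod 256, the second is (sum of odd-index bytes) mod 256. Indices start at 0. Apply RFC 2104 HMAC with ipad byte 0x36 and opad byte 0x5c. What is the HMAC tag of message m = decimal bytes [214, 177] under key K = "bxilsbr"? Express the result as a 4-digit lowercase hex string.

Key "bxilsbr" = 62 78 69 6c 73 62 72 is 7 bytes > B = 6, so hash it first: H(key) = b0 46, then zero-pad to 6 bytes: K' = b0 46 00 00 00 00.
K' ⊕ ipad = 86 70 36 36 36 36.  K' ⊕ opad = ec 1a 5c 5c 5c 5c.
Inner input = (K'⊕ipad) ∥ m = 86 70 36 36 36 36 ∥ d6 b1.
Inner hash: even-index sum = 456 mod 256 = 200; odd-index sum = 397 mod 256 = 141 → c8 8d.
Outer input = (K'⊕opad) ∥ inner = ec 1a 5c 5c 5c 5c ∥ c8 8d.
Outer hash (tag): even-index sum = 620 mod 256 = 108; odd-index sum = 351 mod 256 = 95 → 6c 5f.

6c5f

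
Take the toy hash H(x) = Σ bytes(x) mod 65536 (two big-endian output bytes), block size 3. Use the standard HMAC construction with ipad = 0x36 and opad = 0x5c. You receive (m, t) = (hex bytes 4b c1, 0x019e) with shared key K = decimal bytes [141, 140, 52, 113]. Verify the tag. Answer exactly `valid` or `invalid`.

Key decimal bytes [141, 140, 52, 113] = 8d 8c 34 71 is 4 bytes > B = 3, so hash it first: H(key) = 01 be, then zero-pad to 3 bytes: K' = 01 be 00.
K' ⊕ ipad = 37 88 36; K' ⊕ opad = 5d e2 5c.
Inner hash: sum = 55+136+54+75+193 = 513 → 02 01.
Outer hash (recomputed tag): sum = 93+226+92+2+1 = 414 → 01 9e.
Recomputed tag = 019e; claimed = 019e → match.

valid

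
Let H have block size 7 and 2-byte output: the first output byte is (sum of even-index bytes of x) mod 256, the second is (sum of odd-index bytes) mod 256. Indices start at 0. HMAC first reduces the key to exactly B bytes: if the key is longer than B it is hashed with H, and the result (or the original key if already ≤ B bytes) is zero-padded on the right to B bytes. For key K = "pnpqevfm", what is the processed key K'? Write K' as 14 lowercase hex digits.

abc20000000000

|K| = 8 > B = 7, so first hash the key.
H(K): even-index sum = 427 mod 256 = 171; odd-index sum = 450 mod 256 = 194 → ab c2.
Zero-pad H(K) = ab c2 to 7 bytes: K' = ab c2 00 00 00 00 00.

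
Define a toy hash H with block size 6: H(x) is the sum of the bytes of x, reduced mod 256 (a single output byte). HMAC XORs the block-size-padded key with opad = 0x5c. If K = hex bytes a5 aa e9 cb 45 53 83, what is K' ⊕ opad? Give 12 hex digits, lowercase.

Key hex bytes a5 aa e9 cb 45 53 83 is 7 bytes > B = 6, so hash it first: H(key) = 1e, then zero-pad to 6 bytes: K' = 1e 00 00 00 00 00.
XOR each byte with 0x5c: 1e⊕5c=42, 00⊕5c=5c, 00⊕5c=5c, 00⊕5c=5c, 00⊕5c=5c, 00⊕5c=5c.

425c5c5c5c5c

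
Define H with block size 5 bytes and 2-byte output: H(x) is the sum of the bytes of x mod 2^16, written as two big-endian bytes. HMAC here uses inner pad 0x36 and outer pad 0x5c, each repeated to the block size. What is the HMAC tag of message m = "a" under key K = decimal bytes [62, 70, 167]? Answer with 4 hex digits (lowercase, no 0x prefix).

Key decimal bytes [62, 70, 167] = 3e 46 a7 is 3 bytes ≤ B = 5; zero-pad to 5 bytes: K' = 3e 46 a7 00 00.
K' ⊕ ipad = 08 70 91 36 36.  K' ⊕ opad = 62 1a fb 5c 5c.
Inner input = (K'⊕ipad) ∥ m = 08 70 91 36 36 ∥ 61.
Inner hash: sum = 8+112+145+54+54+97 = 470 → 01 d6.
Outer input = (K'⊕opad) ∥ inner = 62 1a fb 5c 5c ∥ 01 d6.
Outer hash (tag): sum = 98+26+251+92+92+1+214 = 774 → 03 06.

0306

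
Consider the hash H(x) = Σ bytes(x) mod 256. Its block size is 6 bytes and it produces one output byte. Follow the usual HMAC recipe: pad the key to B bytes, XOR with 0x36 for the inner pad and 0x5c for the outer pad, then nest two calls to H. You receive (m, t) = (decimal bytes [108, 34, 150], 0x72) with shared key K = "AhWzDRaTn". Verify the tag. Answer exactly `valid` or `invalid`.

Key "AhWzDRaTn" = 41 68 57 7a 44 52 61 54 6e is 9 bytes > B = 6, so hash it first: H(key) = 33, then zero-pad to 6 bytes: K' = 33 00 00 00 00 00.
K' ⊕ ipad = 05 36 36 36 36 36; K' ⊕ opad = 6f 5c 5c 5c 5c 5c.
Inner hash: sum = 5+54+54+54+54+54+108+34+150 = 567; mod 256 = 55 → 37.
Outer hash (recomputed tag): sum = 111+92+92+92+92+92+55 = 626; mod 256 = 114 → 72.
Recomputed tag = 72; claimed = 72 → match.

valid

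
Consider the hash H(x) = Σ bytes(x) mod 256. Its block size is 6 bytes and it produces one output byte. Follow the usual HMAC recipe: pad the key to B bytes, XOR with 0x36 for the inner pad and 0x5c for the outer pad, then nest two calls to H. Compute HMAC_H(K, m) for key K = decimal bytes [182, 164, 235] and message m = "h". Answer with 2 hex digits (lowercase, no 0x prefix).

a6

Key decimal bytes [182, 164, 235] = b6 a4 eb is 3 bytes ≤ B = 6; zero-pad to 6 bytes: K' = b6 a4 eb 00 00 00.
K' ⊕ ipad = 80 92 dd 36 36 36.  K' ⊕ opad = ea f8 b7 5c 5c 5c.
Inner input = (K'⊕ipad) ∥ m = 80 92 dd 36 36 36 ∥ 68.
Inner hash: sum = 128+146+221+54+54+54+104 = 761; mod 256 = 249 → f9.
Outer input = (K'⊕opad) ∥ inner = ea f8 b7 5c 5c 5c ∥ f9.
Outer hash (tag): sum = 234+248+183+92+92+92+249 = 1190; mod 256 = 166 → a6.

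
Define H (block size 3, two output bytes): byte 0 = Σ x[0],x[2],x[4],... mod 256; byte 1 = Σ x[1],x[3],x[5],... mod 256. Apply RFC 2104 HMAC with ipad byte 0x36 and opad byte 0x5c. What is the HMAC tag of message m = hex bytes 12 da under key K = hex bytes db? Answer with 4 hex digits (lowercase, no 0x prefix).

Key hex bytes db is 1 byte ≤ B = 3; zero-pad to 3 bytes: K' = db 00 00.
K' ⊕ ipad = ed 36 36.  K' ⊕ opad = 87 5c 5c.
Inner input = (K'⊕ipad) ∥ m = ed 36 36 ∥ 12 da.
Inner hash: even-index sum = 509 mod 256 = 253; odd-index sum = 72 mod 256 = 72 → fd 48.
Outer input = (K'⊕opad) ∥ inner = 87 5c 5c ∥ fd 48.
Outer hash (tag): even-index sum = 299 mod 256 = 43; odd-index sum = 345 mod 256 = 89 → 2b 59.

2b59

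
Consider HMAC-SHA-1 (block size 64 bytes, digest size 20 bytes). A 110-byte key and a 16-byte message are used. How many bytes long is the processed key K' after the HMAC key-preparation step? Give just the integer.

Key is 110 > 64 bytes, so it is hashed to 20 bytes then zero-padded to 64: |K'| = 64.

64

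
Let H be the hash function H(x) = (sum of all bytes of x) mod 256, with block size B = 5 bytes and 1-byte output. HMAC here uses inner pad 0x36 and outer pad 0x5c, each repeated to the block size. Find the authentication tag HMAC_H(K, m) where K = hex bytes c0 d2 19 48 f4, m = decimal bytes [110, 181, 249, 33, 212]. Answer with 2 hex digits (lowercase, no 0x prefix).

85

Key hex bytes c0 d2 19 48 f4 is exactly B = 5 bytes: K' = c0 d2 19 48 f4.
K' ⊕ ipad = f6 e4 2f 7e c2.  K' ⊕ opad = 9c 8e 45 14 a8.
Inner input = (K'⊕ipad) ∥ m = f6 e4 2f 7e c2 ∥ 6e b5 f9 21 d4.
Inner hash: sum = 246+228+47+126+194+110+181+249+33+212 = 1626; mod 256 = 90 → 5a.
Outer input = (K'⊕opad) ∥ inner = 9c 8e 45 14 a8 ∥ 5a.
Outer hash (tag): sum = 156+142+69+20+168+90 = 645; mod 256 = 133 → 85.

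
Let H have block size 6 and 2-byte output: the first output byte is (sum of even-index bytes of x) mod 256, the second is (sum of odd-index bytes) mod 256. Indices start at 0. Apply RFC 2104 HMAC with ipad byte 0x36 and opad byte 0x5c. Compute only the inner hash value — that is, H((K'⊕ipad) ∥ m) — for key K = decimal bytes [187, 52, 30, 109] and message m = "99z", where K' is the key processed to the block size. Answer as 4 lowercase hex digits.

Key decimal bytes [187, 52, 30, 109] = bb 34 1e 6d is 4 bytes ≤ B = 6; zero-pad to 6 bytes: K' = bb 34 1e 6d 00 00.
K' ⊕ ipad = 8d 02 28 5b 36 36.
Inner input = 8d 02 28 5b 36 36 ∥ 39 39 7a.
Inner hash: even-index sum = 414 mod 256 = 158; odd-index sum = 204 mod 256 = 204 → 9e cc.

9ecc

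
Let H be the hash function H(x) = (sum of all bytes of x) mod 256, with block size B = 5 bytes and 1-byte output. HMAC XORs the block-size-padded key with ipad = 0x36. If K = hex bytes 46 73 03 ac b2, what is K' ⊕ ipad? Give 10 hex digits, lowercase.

7045359a84

Key hex bytes 46 73 03 ac b2 is exactly B = 5 bytes: K' = 46 73 03 ac b2.
XOR each byte with 0x36: 46⊕36=70, 73⊕36=45, 03⊕36=35, ac⊕36=9a, b2⊕36=84.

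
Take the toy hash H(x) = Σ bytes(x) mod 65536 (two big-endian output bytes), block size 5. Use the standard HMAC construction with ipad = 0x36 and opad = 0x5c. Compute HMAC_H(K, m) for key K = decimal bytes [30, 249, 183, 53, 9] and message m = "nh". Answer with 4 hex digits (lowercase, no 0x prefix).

Key decimal bytes [30, 249, 183, 53, 9] = 1e f9 b7 35 09 is exactly B = 5 bytes: K' = 1e f9 b7 35 09.
K' ⊕ ipad = 28 cf 81 03 3f.  K' ⊕ opad = 42 a5 eb 69 55.
Inner input = (K'⊕ipad) ∥ m = 28 cf 81 03 3f ∥ 6e 68.
Inner hash: sum = 40+207+129+3+63+110+104 = 656 → 02 90.
Outer input = (K'⊕opad) ∥ inner = 42 a5 eb 69 55 ∥ 02 90.
Outer hash (tag): sum = 66+165+235+105+85+2+144 = 802 → 03 22.

0322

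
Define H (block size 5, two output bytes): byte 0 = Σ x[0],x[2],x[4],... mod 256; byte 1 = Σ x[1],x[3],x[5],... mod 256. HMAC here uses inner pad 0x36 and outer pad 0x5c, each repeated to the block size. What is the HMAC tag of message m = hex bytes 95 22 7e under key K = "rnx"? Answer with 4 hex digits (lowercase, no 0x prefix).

4f78

Key "rnx" = 72 6e 78 is 3 bytes ≤ B = 5; zero-pad to 5 bytes: K' = 72 6e 78 00 00.
K' ⊕ ipad = 44 58 4e 36 36.  K' ⊕ opad = 2e 32 24 5c 5c.
Inner input = (K'⊕ipad) ∥ m = 44 58 4e 36 36 ∥ 95 22 7e.
Inner hash: even-index sum = 234 mod 256 = 234; odd-index sum = 417 mod 256 = 161 → ea a1.
Outer input = (K'⊕opad) ∥ inner = 2e 32 24 5c 5c ∥ ea a1.
Outer hash (tag): even-index sum = 335 mod 256 = 79; odd-index sum = 376 mod 256 = 120 → 4f 78.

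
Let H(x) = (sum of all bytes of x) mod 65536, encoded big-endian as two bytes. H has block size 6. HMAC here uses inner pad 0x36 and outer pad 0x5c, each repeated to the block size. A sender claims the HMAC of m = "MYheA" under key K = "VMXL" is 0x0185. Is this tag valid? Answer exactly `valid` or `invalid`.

Key "VMXL" = 56 4d 58 4c is 4 bytes ≤ B = 6; zero-pad to 6 bytes: K' = 56 4d 58 4c 00 00.
K' ⊕ ipad = 60 7b 6e 7a 36 36; K' ⊕ opad = 0a 11 04 10 5c 5c.
Inner hash: sum = 96+123+110+122+54+54+77+89+104+101+65 = 995 → 03 e3.
Outer hash (recomputed tag): sum = 10+17+4+16+92+92+3+227 = 461 → 01 cd.
Recomputed tag = 01cd; claimed = 0185 → mismatch.

invalid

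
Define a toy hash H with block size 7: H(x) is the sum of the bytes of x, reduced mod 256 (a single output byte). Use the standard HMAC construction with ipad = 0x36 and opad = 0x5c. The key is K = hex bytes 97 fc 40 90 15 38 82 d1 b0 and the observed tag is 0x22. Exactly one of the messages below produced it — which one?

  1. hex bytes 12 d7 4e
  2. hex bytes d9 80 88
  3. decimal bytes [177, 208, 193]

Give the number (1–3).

Key hex bytes 97 fc 40 90 15 38 82 d1 b0 is 9 bytes > B = 7, so hash it first: H(key) = b3, then zero-pad to 7 bytes: K' = b3 00 00 00 00 00 00.
K' ⊕ ipad = 85 36 36 36 36 36 36; K' ⊕ opad = ef 5c 5c 5c 5c 5c 5c.
m1: inner = H(85 36 36 36 36 36 36 12 d7 4e) = 00; tag = H(ef 5c 5c 5c 5c 5c 5c 00) = 17
m2: inner = H(85 36 36 36 36 36 36 d9 80 88) = aa; tag = H(ef 5c 5c 5c 5c 5c 5c aa) = c1
m3: inner = H(85 36 36 36 36 36 36 b1 d0 c1) = 0b; tag = H(ef 5c 5c 5c 5c 5c 5c 0b) = 22 ← matches

3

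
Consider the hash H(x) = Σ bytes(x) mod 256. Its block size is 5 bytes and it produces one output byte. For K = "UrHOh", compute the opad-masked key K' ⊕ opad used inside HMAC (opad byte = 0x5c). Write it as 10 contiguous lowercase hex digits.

092e141334

Key "UrHOh" = 55 72 48 4f 68 is exactly B = 5 bytes: K' = 55 72 48 4f 68.
XOR each byte with 0x5c: 55⊕5c=09, 72⊕5c=2e, 48⊕5c=14, 4f⊕5c=13, 68⊕5c=34.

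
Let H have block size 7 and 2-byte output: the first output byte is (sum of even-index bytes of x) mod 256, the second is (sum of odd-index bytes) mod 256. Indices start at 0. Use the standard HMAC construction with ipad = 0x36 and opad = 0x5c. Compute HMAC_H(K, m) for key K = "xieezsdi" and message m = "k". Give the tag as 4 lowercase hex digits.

Key "xieezsdi" = 78 69 65 65 7a 73 64 69 is 8 bytes > B = 7, so hash it first: H(key) = bb aa, then zero-pad to 7 bytes: K' = bb aa 00 00 00 00 00.
K' ⊕ ipad = 8d 9c 36 36 36 36 36.  K' ⊕ opad = e7 f6 5c 5c 5c 5c 5c.
Inner input = (K'⊕ipad) ∥ m = 8d 9c 36 36 36 36 36 ∥ 6b.
Inner hash: even-index sum = 303 mod 256 = 47; odd-index sum = 371 mod 256 = 115 → 2f 73.
Outer input = (K'⊕opad) ∥ inner = e7 f6 5c 5c 5c 5c 5c ∥ 2f 73.
Outer hash (tag): even-index sum = 622 mod 256 = 110; odd-index sum = 477 mod 256 = 221 → 6e dd.

6edd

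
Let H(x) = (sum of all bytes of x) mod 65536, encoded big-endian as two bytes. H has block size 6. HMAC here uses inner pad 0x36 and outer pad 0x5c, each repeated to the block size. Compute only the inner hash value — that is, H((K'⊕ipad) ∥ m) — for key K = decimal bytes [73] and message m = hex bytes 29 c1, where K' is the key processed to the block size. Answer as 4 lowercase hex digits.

Key decimal bytes [73] = 49 is 1 byte ≤ B = 6; zero-pad to 6 bytes: K' = 49 00 00 00 00 00.
K' ⊕ ipad = 7f 36 36 36 36 36.
Inner input = 7f 36 36 36 36 36 ∥ 29 c1.
Inner hash: sum = 127+54+54+54+54+54+41+193 = 631 → 02 77.

0277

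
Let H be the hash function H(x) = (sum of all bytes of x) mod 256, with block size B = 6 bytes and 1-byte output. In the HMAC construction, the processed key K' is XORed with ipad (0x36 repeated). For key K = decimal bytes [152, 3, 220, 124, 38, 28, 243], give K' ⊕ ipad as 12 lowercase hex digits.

Key decimal bytes [152, 3, 220, 124, 38, 28, 243] = 98 03 dc 7c 26 1c f3 is 7 bytes > B = 6, so hash it first: H(key) = 28, then zero-pad to 6 bytes: K' = 28 00 00 00 00 00.
XOR each byte with 0x36: 28⊕36=1e, 00⊕36=36, 00⊕36=36, 00⊕36=36, 00⊕36=36, 00⊕36=36.

1e3636363636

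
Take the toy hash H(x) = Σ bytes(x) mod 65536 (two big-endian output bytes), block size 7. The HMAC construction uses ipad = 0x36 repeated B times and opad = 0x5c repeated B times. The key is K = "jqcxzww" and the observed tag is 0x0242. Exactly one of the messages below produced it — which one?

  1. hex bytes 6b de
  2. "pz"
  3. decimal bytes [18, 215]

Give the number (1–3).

Key "jqcxzww" = 6a 71 63 78 7a 77 77 is exactly B = 7 bytes: K' = 6a 71 63 78 7a 77 77.
K' ⊕ ipad = 5c 47 55 4e 4c 41 41; K' ⊕ opad = 36 2d 3f 24 26 2b 2b.
m1: inner = H(5c 47 55 4e 4c 41 41 6b de) = 03 5d; tag = H(36 2d 3f 24 26 2b 2b 03 5d) = 01a2
m2: inner = H(5c 47 55 4e 4c 41 41 70 7a) = 02 fe; tag = H(36 2d 3f 24 26 2b 2b 02 fe) = 0242 ← matches
m3: inner = H(5c 47 55 4e 4c 41 41 12 d7) = 02 fd; tag = H(36 2d 3f 24 26 2b 2b 02 fd) = 0241

2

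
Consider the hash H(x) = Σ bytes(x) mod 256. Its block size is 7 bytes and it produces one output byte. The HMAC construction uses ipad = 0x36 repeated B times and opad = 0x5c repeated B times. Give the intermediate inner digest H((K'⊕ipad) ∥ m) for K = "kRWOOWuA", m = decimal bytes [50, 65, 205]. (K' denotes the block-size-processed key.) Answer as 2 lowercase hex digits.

0d

Key "kRWOOWuA" = 6b 52 57 4f 4f 57 75 41 is 8 bytes > B = 7, so hash it first: H(key) = bf, then zero-pad to 7 bytes: K' = bf 00 00 00 00 00 00.
K' ⊕ ipad = 89 36 36 36 36 36 36.
Inner input = 89 36 36 36 36 36 36 ∥ 32 41 cd.
Inner hash: sum = 137+54+54+54+54+54+54+50+65+205 = 781; mod 256 = 13 → 0d.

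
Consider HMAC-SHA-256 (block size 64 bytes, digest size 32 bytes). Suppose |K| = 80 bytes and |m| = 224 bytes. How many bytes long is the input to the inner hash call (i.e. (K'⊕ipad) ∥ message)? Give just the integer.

Key is 80 > 64 bytes, so it is hashed to 32 bytes then zero-padded to 64: |K'| = 64.
Inner input = (K'⊕ipad) ∥ m → 64 + 224 = 288 bytes.

288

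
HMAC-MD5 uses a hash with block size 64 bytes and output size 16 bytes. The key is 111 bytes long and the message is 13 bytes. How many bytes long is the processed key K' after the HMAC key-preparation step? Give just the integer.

64

Key is 111 > 64 bytes, so it is hashed to 16 bytes then zero-padded to 64: |K'| = 64.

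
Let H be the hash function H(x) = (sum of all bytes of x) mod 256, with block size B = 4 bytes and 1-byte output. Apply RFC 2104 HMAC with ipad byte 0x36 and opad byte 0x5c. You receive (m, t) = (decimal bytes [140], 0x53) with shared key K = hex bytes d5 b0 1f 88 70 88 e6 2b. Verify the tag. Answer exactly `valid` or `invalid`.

Key hex bytes d5 b0 1f 88 70 88 e6 2b is 8 bytes > B = 4, so hash it first: H(key) = 35, then zero-pad to 4 bytes: K' = 35 00 00 00.
K' ⊕ ipad = 03 36 36 36; K' ⊕ opad = 69 5c 5c 5c.
Inner hash: sum = 3+54+54+54+140 = 305; mod 256 = 49 → 31.
Outer hash (recomputed tag): sum = 105+92+92+92+49 = 430; mod 256 = 174 → ae.
Recomputed tag = ae; claimed = 53 → mismatch.

invalid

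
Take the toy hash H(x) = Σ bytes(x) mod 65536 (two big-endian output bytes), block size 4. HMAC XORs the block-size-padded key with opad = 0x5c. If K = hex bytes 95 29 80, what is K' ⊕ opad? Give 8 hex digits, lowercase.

Key hex bytes 95 29 80 is 3 bytes ≤ B = 4; zero-pad to 4 bytes: K' = 95 29 80 00.
XOR each byte with 0x5c: 95⊕5c=c9, 29⊕5c=75, 80⊕5c=dc, 00⊕5c=5c.

c975dc5c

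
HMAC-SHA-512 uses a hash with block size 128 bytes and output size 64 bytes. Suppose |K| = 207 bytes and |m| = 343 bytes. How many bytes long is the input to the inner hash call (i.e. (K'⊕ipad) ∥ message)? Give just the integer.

Key is 207 > 128 bytes, so it is hashed to 64 bytes then zero-padded to 128: |K'| = 128.
Inner input = (K'⊕ipad) ∥ m → 128 + 343 = 471 bytes.

471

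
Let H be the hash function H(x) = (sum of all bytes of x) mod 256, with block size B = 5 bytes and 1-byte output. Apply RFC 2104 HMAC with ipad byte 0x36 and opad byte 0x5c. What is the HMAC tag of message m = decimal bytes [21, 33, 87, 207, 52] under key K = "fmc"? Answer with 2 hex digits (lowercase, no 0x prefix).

5e

Key "fmc" = 66 6d 63 is 3 bytes ≤ B = 5; zero-pad to 5 bytes: K' = 66 6d 63 00 00.
K' ⊕ ipad = 50 5b 55 36 36.  K' ⊕ opad = 3a 31 3f 5c 5c.
Inner input = (K'⊕ipad) ∥ m = 50 5b 55 36 36 ∥ 15 21 57 cf 34.
Inner hash: sum = 80+91+85+54+54+21+33+87+207+52 = 764; mod 256 = 252 → fc.
Outer input = (K'⊕opad) ∥ inner = 3a 31 3f 5c 5c ∥ fc.
Outer hash (tag): sum = 58+49+63+92+92+252 = 606; mod 256 = 94 → 5e.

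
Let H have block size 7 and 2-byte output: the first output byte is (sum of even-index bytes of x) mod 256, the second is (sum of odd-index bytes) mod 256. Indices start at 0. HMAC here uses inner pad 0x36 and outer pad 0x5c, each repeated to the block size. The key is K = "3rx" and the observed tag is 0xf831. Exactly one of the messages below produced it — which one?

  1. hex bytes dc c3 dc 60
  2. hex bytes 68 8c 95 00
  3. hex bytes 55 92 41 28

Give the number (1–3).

2

Key "3rx" = 33 72 78 is 3 bytes ≤ B = 7; zero-pad to 7 bytes: K' = 33 72 78 00 00 00 00.
K' ⊕ ipad = 05 44 4e 36 36 36 36; K' ⊕ opad = 6f 2e 24 5c 5c 5c 5c.
m1: inner = H(05 44 4e 36 36 36 36 dc c3 dc 60) = e2 68; tag = H(6f 2e 24 5c 5c 5c 5c e2 68) = b3c8
m2: inner = H(05 44 4e 36 36 36 36 68 8c 95 00) = 4b ad; tag = H(6f 2e 24 5c 5c 5c 5c 4b ad) = f831 ← matches
m3: inner = H(05 44 4e 36 36 36 36 55 92 41 28) = 79 46; tag = H(6f 2e 24 5c 5c 5c 5c 79 46) = 915f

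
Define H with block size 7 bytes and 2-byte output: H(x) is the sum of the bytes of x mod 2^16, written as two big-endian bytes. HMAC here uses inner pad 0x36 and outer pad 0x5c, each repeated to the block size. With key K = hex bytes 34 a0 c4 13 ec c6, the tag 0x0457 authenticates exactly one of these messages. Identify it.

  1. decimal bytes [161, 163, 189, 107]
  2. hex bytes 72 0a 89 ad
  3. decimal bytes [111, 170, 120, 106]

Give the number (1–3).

2

Key hex bytes 34 a0 c4 13 ec c6 is 6 bytes ≤ B = 7; zero-pad to 7 bytes: K' = 34 a0 c4 13 ec c6 00.
K' ⊕ ipad = 02 96 f2 25 da f0 36; K' ⊕ opad = 68 fc 98 4f b0 9a 5c.
m1: inner = H(02 96 f2 25 da f0 36 a1 a3 bd 6b) = 06 1b; tag = H(68 fc 98 4f b0 9a 5c 06 1b) = 0412
m2: inner = H(02 96 f2 25 da f0 36 72 0a 89 ad) = 05 61; tag = H(68 fc 98 4f b0 9a 5c 05 61) = 0457 ← matches
m3: inner = H(02 96 f2 25 da f0 36 6f aa 78 6a) = 05 aa; tag = H(68 fc 98 4f b0 9a 5c 05 aa) = 04a0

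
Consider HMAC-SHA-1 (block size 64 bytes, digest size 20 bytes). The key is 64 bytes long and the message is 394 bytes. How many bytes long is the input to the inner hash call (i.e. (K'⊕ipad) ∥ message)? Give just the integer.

458

Key is 64 ≤ 64 bytes, zero-padded: |K'| = 64.
Inner input = (K'⊕ipad) ∥ m → 64 + 394 = 458 bytes.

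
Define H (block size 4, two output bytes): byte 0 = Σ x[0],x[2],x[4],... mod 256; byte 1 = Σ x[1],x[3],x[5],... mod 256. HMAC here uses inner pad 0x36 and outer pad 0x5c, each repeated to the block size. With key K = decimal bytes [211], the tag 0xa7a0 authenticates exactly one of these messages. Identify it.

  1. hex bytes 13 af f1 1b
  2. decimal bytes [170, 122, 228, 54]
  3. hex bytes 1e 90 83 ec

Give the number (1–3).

3

Key decimal bytes [211] = d3 is 1 byte ≤ B = 4; zero-pad to 4 bytes: K' = d3 00 00 00.
K' ⊕ ipad = e5 36 36 36; K' ⊕ opad = 8f 5c 5c 5c.
m1: inner = H(e5 36 36 36 13 af f1 1b) = 1f 36; tag = H(8f 5c 5c 5c 1f 36) = 0aee
m2: inner = H(e5 36 36 36 aa 7a e4 36) = a9 1c; tag = H(8f 5c 5c 5c a9 1c) = 94d4
m3: inner = H(e5 36 36 36 1e 90 83 ec) = bc e8; tag = H(8f 5c 5c 5c bc e8) = a7a0 ← matches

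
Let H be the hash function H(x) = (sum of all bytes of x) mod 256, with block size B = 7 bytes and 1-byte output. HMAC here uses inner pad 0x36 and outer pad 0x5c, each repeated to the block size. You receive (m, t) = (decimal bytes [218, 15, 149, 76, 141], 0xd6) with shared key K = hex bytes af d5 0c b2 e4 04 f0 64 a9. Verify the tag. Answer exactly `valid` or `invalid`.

Key hex bytes af d5 0c b2 e4 04 f0 64 a9 is 9 bytes > B = 7, so hash it first: H(key) = 27, then zero-pad to 7 bytes: K' = 27 00 00 00 00 00 00.
K' ⊕ ipad = 11 36 36 36 36 36 36; K' ⊕ opad = 7b 5c 5c 5c 5c 5c 5c.
Inner hash: sum = 17+54+54+54+54+54+54+218+15+149+76+141 = 940; mod 256 = 172 → ac.
Outer hash (recomputed tag): sum = 123+92+92+92+92+92+92+172 = 847; mod 256 = 79 → 4f.
Recomputed tag = 4f; claimed = d6 → mismatch.

invalid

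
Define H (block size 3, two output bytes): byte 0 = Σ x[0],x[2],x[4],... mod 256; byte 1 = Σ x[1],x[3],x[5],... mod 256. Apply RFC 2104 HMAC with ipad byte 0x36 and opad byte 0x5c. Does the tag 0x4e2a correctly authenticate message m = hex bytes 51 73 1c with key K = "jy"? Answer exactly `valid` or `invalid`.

Key "jy" = 6a 79 is 2 bytes ≤ B = 3; zero-pad to 3 bytes: K' = 6a 79 00.
K' ⊕ ipad = 5c 4f 36; K' ⊕ opad = 36 25 5c.
Inner hash: even-index sum = 261 mod 256 = 5; odd-index sum = 188 mod 256 = 188 → 05 bc.
Outer hash (recomputed tag): even-index sum = 334 mod 256 = 78; odd-index sum = 42 mod 256 = 42 → 4e 2a.
Recomputed tag = 4e2a; claimed = 4e2a → match.

valid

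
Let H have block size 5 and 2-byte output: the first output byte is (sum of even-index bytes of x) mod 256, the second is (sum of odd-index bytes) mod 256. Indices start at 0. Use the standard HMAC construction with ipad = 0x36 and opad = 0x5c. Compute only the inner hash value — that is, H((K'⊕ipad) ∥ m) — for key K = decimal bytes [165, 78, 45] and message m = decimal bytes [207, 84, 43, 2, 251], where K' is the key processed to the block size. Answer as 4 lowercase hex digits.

3aa3

Key decimal bytes [165, 78, 45] = a5 4e 2d is 3 bytes ≤ B = 5; zero-pad to 5 bytes: K' = a5 4e 2d 00 00.
K' ⊕ ipad = 93 78 1b 36 36.
Inner input = 93 78 1b 36 36 ∥ cf 54 2b 02 fb.
Inner hash: even-index sum = 314 mod 256 = 58; odd-index sum = 675 mod 256 = 163 → 3a a3.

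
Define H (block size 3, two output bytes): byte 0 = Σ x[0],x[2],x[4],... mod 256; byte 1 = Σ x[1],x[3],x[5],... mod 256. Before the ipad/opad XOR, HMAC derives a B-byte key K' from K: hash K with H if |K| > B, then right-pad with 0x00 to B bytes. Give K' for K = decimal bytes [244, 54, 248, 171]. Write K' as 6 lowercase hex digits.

ece100

|K| = 4 > B = 3, so first hash the key.
H(K): even-index sum = 492 mod 256 = 236; odd-index sum = 225 mod 256 = 225 → ec e1.
Zero-pad H(K) = ec e1 to 3 bytes: K' = ec e1 00.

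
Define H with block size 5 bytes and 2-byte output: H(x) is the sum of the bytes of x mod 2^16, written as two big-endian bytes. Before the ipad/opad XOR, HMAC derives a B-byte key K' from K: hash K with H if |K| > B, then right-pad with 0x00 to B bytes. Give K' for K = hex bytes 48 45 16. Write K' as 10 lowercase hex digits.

Key hex bytes 48 45 16 is 3 bytes ≤ B = 5; zero-pad to 5 bytes: K' = 48 45 16 00 00.

4845160000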